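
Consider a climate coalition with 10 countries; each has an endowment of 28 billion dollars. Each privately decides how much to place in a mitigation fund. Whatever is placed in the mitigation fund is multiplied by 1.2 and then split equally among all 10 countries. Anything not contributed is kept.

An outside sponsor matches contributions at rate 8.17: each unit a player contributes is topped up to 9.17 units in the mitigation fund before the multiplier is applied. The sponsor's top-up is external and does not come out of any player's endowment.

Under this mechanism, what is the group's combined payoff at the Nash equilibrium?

With the mechanism, a contributed unit returns 1.2 × 9.17 / 10 = 1.1004 per unit of net cost to the contributor — now above 1 — so contributing fully is weakly dominant for every player.
At the Nash equilibrium everyone contributes 28. Group total payoff = 1.2 × 9.17 × 280 = 3081.12.

3081.12 billion dollars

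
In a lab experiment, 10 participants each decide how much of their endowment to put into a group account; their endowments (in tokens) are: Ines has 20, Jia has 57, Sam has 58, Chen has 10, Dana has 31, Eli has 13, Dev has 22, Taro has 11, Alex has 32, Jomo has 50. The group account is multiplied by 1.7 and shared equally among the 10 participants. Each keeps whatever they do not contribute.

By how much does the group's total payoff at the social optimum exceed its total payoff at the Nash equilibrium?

212.80 tokens

The private return per contributed unit is 1.7/10 = 0.1700 < 1 for every player regardless of endowment, so the Nash equilibrium is zero contribution and the group total is Σ E_j = 20 + 57 + 58 + 10 + 31 + 13 + 22 + 11 + 32 + 50 = 304.
Each contributed unit returns 1.700 to the group, so the social optimum is full contribution by everyone: group total = 1.700 × 304 = 516.80.
Efficiency loss = (1.700 − 1) × 304 = 212.80.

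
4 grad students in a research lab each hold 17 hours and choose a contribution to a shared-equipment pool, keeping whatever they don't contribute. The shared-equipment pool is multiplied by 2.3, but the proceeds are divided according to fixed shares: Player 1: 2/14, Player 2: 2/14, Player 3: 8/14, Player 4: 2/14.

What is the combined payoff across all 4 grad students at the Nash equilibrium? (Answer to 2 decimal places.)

For player j, contributing a unit is worthwhile iff 2.3 × (j's share) ≥ 1, i.e. iff j's share is at least 0.4348.
Only Player 3 (8/14) clears that bar, contributing 17; the remaining 3 contribute 0. Total contributed: 17.
The shared-equipment pool pays out 2.3 × 17 = 39.10 in total (split across the unequal shares, but the aggregate is all that matters for the group sum).
The 3 free-riders keep 17 each, adding 51. Group total = 51 + 39.10 = 90.10.

90.10 hours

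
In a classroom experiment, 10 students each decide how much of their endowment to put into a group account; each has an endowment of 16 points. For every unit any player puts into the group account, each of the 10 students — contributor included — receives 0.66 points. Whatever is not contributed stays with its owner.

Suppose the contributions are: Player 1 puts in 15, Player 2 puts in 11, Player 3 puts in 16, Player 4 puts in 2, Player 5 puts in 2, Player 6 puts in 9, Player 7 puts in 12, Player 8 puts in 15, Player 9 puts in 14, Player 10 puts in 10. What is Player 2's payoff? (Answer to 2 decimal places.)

Total contributed: 15 + 11 + 16 + 2 + 2 + 9 + 12 + 15 + 14 + 10 = 106.
Each receives 0.66 × 106 = 69.96 from the group account.
Player 2 keeps 16 − 11 = 5, so Player 2's payoff is 5 + 69.96 = 74.96.

74.96 points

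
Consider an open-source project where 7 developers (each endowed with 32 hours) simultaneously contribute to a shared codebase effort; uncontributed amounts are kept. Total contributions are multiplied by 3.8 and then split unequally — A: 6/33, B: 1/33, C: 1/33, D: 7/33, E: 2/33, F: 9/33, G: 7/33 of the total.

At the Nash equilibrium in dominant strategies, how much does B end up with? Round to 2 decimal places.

A player with share s gets back 3.8·s per unit contributed, so full contribution is dominant for anyone with s > 1/3.8 = 0.2632 and zero contribution is dominant for anyone below.
F alone (share 9/33) is above the threshold, contributing 32; the remaining 6 contribute 0. Total contributed: 32.
B keeps 32 and receives 3.8 × 32 × 1/33 = 3.68 from the shared codebase effort, for a payoff of 35.68.

35.68 hours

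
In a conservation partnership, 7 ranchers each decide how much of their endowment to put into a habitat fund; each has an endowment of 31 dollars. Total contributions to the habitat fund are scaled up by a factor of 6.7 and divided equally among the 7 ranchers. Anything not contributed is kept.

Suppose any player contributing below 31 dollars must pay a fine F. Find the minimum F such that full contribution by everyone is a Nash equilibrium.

1.33 dollars

Given the others contribute fully, the best deviation is to contribute 0 (any partial contribution still incurs the fine and gives up units whose private return 0.9571 is below 1).
Deviating from 31 to 0 saves 31 dollars but forfeits the deviator's share of the drop in the habitat fund: 6.7/7 × 31 = 29.67.
So the deviation gain is 31 − 29.67 = 1.33, and the fine must be at least 1.33 dollars to wipe it out.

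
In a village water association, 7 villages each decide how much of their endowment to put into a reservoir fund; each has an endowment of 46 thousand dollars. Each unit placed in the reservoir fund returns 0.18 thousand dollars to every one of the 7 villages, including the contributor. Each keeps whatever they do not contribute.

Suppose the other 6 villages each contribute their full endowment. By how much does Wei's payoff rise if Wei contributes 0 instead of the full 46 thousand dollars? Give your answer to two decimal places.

37.72 thousand dollars

Switching from a contribution of 46 to 0 lets Wei keep an extra 46 thousand dollars, but lowers the reservoir fund by 46, which costs Wei their own share of that drop: 0.18 × 46 = 8.28.
Net gain = 46 − 8.28 = 37.72. The private return per contributed unit (0.18) is below 1, so free-riding is indeed the best response regardless of what the others do.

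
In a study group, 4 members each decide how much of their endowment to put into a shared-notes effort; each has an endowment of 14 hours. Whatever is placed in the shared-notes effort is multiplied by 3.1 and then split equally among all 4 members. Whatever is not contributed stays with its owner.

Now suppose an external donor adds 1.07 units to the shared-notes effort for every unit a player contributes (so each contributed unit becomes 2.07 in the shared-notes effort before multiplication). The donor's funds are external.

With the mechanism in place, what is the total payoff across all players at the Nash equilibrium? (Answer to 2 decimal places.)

The effective private return per unit is now 3.1 × 2.07 / 4 = 1.6043 > 1, so every player's dominant strategy flips to full contribution.
At the Nash equilibrium everyone contributes 14. Group total payoff = 3.1 × 2.07 × 56 = 359.35.

359.35 hours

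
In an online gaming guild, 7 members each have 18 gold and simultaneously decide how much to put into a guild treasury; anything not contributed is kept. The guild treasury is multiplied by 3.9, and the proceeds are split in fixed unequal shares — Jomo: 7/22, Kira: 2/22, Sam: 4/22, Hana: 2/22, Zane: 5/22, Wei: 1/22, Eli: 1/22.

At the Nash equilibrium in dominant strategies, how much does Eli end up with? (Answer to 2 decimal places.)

21.19 gold

Each unit j contributes comes back to j as 3.9 × (j's share), so j prefers to contribute only if that share exceeds 1/3.9 = 0.2564; otherwise keeping the unit dominates.
Jomo alone (share 7/22) is above the threshold, contributing 18; the remaining 6 contribute 0. Total contributed: 18.
Eli keeps 18 and receives 3.9 × 18 × 1/22 = 3.19 from the guild treasury, for a payoff of 21.19.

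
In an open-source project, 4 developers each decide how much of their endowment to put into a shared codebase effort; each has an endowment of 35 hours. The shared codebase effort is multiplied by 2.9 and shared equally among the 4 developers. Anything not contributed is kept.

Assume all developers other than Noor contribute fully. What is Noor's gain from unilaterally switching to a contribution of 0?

Switching from a contribution of 35 to 0 lets Noor keep an extra 35 hours, but lowers the shared codebase effort by 35, which costs Noor their own share of that drop: 2.9/4 × 35 = 25.37.
Net gain = 35 − 25.37 = 9.63. The private return per contributed unit (0.7250) is below 1, so free-riding is indeed the best response regardless of what the others do.

9.63 hours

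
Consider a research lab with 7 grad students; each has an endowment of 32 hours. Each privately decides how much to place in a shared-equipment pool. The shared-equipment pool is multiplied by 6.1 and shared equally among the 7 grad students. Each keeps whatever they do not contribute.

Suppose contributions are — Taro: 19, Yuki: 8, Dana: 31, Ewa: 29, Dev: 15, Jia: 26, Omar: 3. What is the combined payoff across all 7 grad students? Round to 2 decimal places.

892.10 hours

Total contributed: 19 + 8 + 31 + 29 + 15 + 26 + 3 = 131; total kept: 7 × 32 − 131 = 93.
The shared-equipment pool pays out 6.1 × 131 = 799.10 in aggregate.
Group total = 93 + 799.10 = 892.10.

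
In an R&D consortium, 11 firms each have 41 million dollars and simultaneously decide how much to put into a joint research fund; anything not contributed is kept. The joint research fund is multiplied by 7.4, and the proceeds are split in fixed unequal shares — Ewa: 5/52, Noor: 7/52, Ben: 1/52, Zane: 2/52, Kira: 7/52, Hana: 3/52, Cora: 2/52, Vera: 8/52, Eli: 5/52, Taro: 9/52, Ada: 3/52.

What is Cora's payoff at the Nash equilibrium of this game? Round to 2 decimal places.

64.34 million dollars

Each unit j contributes comes back to j as 7.4 × (j's share), so j prefers to contribute only if that share exceeds 1/7.4 = 0.1351; otherwise keeping the unit dominates.
The shares above 0.1351 belong to Vera and Taro, contributing 41 each; the remaining 9 contribute 0. Total contributed: 82.
Cora keeps 41 and receives 7.4 × 82 × 2/52 = 23.34 from the joint research fund, for a payoff of 64.34.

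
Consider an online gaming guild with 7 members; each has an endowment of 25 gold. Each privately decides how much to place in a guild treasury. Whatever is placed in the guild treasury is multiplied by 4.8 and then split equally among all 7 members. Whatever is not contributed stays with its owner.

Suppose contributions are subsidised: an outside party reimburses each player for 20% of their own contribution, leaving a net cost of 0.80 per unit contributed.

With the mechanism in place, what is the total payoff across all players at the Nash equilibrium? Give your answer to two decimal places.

175.00 gold

The effective private return is (4.8/7) / 0.80 = 0.8571, which is still under 1, so the mechanism doesn't change anyone's dominant strategy: zero contribution.
Everyone keeps their endowment and the group total is 7 × 25 = 175.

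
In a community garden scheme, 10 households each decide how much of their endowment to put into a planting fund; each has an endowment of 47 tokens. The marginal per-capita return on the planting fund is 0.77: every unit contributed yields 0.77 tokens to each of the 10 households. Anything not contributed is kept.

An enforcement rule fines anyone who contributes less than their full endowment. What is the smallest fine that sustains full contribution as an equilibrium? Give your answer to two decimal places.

10.81 tokens

Given the others contribute fully, the best deviation is to contribute 0 (any partial contribution still incurs the fine and gives up units whose private return 0.77 is below 1).
Deviating from 47 to 0 saves 47 tokens but forfeits the deviator's share of the drop in the planting fund: 0.77 × 47 = 36.19.
So the deviation gain is 47 − 36.19 = 10.81, and the fine must be at least 10.81 tokens to wipe it out.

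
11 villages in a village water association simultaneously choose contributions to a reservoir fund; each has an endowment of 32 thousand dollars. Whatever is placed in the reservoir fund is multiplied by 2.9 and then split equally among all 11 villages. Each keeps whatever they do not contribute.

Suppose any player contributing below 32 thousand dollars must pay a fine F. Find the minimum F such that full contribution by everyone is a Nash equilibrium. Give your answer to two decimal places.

Given the others contribute fully, the best deviation is to contribute 0 (any partial contribution still incurs the fine and gives up units whose private return 0.2636 is below 1).
Deviating from 32 to 0 saves 32 thousand dollars but forfeits the deviator's share of the drop in the reservoir fund: 2.9/11 × 32 = 8.44.
So the deviation gain is 32 − 8.44 = 23.56, and the fine must be at least 23.56 thousand dollars to wipe it out.

23.56 thousand dollars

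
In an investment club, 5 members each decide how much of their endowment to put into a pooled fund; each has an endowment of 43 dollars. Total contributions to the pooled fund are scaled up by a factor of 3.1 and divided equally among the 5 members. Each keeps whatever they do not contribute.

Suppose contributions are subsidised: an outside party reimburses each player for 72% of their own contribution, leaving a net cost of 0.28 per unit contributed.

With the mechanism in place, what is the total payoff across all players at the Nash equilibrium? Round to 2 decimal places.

821.30 dollars

The effective private return per unit is now (3.1/5) / 0.28 = 2.2143 > 1, so every player's dominant strategy flips to full contribution.
At the Nash equilibrium everyone contributes 43. Group total payoff = 5 × (43 × 0.72 + 3.1 × 43) = 821.30.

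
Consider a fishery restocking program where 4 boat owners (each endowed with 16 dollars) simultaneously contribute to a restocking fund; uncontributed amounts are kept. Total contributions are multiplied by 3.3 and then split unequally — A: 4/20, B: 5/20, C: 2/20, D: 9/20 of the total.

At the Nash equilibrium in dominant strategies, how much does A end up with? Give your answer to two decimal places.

Each unit j contributes comes back to j as 3.3 × (j's share), so j prefers to contribute only if that share exceeds 1/3.3 = 0.3030; otherwise keeping the unit dominates.
Only D (9/20) clears that bar, contributing 16; the remaining 3 contribute 0. Total contributed: 16.
A keeps 16 and receives 3.3 × 16 × 4/20 = 10.56 from the restocking fund, for a payoff of 26.56.

26.56 dollars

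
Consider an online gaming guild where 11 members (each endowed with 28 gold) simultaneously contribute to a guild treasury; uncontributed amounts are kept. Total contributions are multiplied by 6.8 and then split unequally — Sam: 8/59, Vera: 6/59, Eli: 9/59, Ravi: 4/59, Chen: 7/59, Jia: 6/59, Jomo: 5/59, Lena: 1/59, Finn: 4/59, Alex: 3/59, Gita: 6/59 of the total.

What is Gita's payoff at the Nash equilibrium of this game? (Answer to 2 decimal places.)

47.36 gold

A player with share s gets back 6.8·s per unit contributed, so full contribution is dominant for anyone with s > 1/6.8 = 0.1471 and zero contribution is dominant for anyone below.
Only Eli (9/59) clears that bar, contributing 28; the remaining 10 contribute 0. Total contributed: 28.
Gita keeps 28 and receives 6.8 × 28 × 6/59 = 19.36 from the guild treasury, for a payoff of 47.36.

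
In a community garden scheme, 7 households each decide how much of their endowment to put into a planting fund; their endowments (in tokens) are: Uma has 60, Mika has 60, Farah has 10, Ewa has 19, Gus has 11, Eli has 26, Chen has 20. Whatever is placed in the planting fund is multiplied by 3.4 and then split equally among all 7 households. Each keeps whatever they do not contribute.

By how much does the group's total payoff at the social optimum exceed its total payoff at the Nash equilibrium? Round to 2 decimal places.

The private return per contributed unit is 3.4/7 = 0.4857 < 1 for every player regardless of endowment, so the Nash equilibrium is zero contribution and the group total is Σ E_j = 60 + 60 + 10 + 19 + 11 + 26 + 20 = 206.
Each contributed unit returns 3.400 to the group, so the social optimum is full contribution by everyone: group total = 3.400 × 206 = 700.40.
Efficiency loss = (3.400 − 1) × 206 = 494.40.

494.40 tokens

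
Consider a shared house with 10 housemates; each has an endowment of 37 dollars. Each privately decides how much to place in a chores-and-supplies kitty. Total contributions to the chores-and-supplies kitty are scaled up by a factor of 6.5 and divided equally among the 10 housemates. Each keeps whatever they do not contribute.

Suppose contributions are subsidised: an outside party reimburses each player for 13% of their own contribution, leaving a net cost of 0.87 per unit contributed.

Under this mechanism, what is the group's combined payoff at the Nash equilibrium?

370.00 dollars

With the mechanism, a contributed unit returns (6.5/10) / 0.87 = 0.7471 per unit of net cost — still below 1 — so contributing 0 remains dominant for every player.
At the Nash equilibrium no one contributes; group total payoff = 10 × 37 = 370.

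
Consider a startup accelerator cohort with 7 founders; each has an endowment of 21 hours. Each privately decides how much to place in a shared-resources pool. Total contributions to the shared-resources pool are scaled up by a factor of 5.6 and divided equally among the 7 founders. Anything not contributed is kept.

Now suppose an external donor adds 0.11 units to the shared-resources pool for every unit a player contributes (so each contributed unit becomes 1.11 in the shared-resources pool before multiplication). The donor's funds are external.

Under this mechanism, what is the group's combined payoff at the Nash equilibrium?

Even with the mechanism, each unit contributed returns only 5.6 × 1.11 / 7 = 0.8880 per unit of net cost, so contributing nothing is still dominant.
Everyone keeps their endowment and the group total is 7 × 21 = 147.

147.00 hours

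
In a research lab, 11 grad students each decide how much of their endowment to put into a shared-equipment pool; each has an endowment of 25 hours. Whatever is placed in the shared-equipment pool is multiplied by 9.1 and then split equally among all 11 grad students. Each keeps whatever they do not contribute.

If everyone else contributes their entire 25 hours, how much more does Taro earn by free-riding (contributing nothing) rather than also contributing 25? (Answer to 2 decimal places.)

Switching from a contribution of 25 to 0 lets Taro keep an extra 25 hours, but lowers the shared-equipment pool by 25, which costs Taro their own share of that drop: 9.1/11 × 25 = 20.68.
Net gain = 25 − 20.68 = 4.32. The private return per contributed unit (0.8273) is below 1, so free-riding is indeed the best response regardless of what the others do.

4.32 hours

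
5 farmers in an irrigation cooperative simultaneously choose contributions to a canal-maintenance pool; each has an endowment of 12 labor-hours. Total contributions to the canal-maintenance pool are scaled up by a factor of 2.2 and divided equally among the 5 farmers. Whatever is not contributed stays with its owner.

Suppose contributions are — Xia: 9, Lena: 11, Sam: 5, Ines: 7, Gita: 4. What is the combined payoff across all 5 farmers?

103.20 labor-hours

Total contributed: 9 + 11 + 5 + 7 + 4 = 36; total kept: 5 × 12 − 36 = 24.
The canal-maintenance pool pays out 2.2 × 36 = 79.20 in aggregate.
Group total = 24 + 79.20 = 103.20.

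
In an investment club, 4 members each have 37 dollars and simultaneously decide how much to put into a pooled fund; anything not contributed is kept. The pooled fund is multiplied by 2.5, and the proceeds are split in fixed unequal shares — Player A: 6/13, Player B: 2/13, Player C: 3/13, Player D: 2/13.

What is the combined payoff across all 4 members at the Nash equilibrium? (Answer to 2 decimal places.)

203.50 dollars

For player j, contributing a unit is worthwhile iff 2.5 × (j's share) ≥ 1, i.e. iff j's share is at least 0.4000.
Only Player A (6/13) clears that bar, contributing 37; the remaining 3 contribute 0. Total contributed: 37.
The pooled fund pays out 2.5 × 37 = 92.50 in total (split across the unequal shares, but the aggregate is all that matters for the group sum).
The 3 free-riders keep 37 each, adding 111. Group total = 111 + 92.50 = 203.50.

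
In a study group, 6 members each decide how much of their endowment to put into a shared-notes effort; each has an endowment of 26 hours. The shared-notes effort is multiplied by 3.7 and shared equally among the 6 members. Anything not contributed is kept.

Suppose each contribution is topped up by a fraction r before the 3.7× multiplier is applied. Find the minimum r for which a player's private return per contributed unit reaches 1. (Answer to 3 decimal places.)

0.622

With matching at rate r, one contributed unit becomes (1 + r) in the shared-notes effort and returns 3.7 × (1 + r) / 6 to the contributor.
Setting this equal to 1: 1 + r = 6/3.7 = 1.6216.
So the minimum matching rate is r = 1.6216 − 1 = 0.622.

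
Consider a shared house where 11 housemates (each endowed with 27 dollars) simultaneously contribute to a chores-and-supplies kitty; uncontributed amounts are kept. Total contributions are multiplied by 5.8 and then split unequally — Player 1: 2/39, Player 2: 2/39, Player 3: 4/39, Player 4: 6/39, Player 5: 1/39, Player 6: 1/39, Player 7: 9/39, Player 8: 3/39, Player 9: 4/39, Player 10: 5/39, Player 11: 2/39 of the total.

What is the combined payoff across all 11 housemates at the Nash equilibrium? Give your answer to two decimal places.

426.60 dollars

Player j's private return per contributed unit is 5.8 × (j's share). Contributing is weakly dominant for j when that share is at least 1/5.8 = 0.1724, and contributing 0 is dominant otherwise.
The only share above 0.1724 is Player 7's 9/39, contributing 27; the remaining 10 contribute 0. Total contributed: 27.
The chores-and-supplies kitty pays out 5.8 × 27 = 156.60 in total (split across the unequal shares, but the aggregate is all that matters for the group sum).
The 10 free-riders keep 27 each, adding 270. Group total = 270 + 156.60 = 426.60.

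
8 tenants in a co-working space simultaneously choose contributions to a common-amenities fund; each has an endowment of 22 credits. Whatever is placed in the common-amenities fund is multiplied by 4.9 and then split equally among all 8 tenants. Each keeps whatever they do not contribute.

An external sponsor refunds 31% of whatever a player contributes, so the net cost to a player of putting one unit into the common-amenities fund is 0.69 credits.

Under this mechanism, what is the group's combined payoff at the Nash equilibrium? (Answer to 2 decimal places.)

Even with the mechanism, each unit contributed returns only (4.9/8) / 0.69 = 0.8877 per unit of net cost, so contributing nothing is still dominant.
At the Nash equilibrium no one contributes; group total payoff = 8 × 22 = 176.

176.00 credits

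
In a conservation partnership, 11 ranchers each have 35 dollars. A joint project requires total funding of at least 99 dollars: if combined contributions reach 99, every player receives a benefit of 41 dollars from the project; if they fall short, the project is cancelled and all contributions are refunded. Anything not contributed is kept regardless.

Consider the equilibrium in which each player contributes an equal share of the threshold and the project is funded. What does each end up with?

Equal share of the threshold: 99/11 = 9.
At this profile no one gains by cutting their contribution: any cut drops the total below 99, the project is cancelled, contributions are refunded, and the deviator ends with 35, which is less than 35 − 9 + 41 = 67. Contributing more than 9 just wastes the excess. So contributing exactly 9 is a best response.
Each player's payoff: 35 − 9 + 41 = 67.

67 dollars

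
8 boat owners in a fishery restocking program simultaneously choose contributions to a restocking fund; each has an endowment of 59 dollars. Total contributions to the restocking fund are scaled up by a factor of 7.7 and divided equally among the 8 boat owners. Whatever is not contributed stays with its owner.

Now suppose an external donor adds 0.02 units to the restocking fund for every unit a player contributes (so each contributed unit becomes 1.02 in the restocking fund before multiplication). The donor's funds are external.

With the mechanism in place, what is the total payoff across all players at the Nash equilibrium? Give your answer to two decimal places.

472.00 dollars

The effective private return is 7.7 × 1.02 / 8 = 0.9818, which is still under 1, so the mechanism doesn't change anyone's dominant strategy: zero contribution.
Everyone keeps their endowment and the group total is 8 × 59 = 472.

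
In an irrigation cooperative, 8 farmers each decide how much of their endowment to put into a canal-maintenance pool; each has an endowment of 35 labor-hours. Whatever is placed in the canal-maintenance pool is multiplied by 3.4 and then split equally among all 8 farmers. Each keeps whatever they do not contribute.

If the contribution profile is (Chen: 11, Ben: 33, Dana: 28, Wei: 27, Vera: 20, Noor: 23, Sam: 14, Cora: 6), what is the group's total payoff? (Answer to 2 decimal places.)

Total contributed: 11 + 33 + 28 + 27 + 20 + 23 + 14 + 6 = 162; total kept: 8 × 35 − 162 = 118.
The canal-maintenance pool pays out 3.4 × 162 = 550.80 in aggregate.
Group total = 118 + 550.80 = 668.80.

668.80 labor-hours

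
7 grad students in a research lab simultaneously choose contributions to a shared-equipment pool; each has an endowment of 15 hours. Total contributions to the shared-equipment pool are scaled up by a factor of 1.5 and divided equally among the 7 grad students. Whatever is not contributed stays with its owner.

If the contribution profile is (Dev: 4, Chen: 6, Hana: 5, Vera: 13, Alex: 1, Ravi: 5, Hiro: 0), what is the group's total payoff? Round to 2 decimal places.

Total contributed: 4 + 6 + 5 + 13 + 1 + 5 + 0 = 34; total kept: 7 × 15 − 34 = 71.
The shared-equipment pool pays out 1.5 × 34 = 51.00 in aggregate.
Group total = 71 + 51.00 = 122.00.

122.00 hours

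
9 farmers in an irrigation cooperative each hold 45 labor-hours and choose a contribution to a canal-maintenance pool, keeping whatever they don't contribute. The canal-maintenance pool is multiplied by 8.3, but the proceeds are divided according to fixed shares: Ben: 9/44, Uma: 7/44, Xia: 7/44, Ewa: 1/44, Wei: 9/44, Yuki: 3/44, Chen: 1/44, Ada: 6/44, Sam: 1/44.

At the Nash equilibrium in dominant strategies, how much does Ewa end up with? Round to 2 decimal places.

87.44 labor-hours

A player with share s gets back 8.3·s per unit contributed, so full contribution is dominant for anyone with s > 1/8.3 = 0.1205 and zero contribution is dominant for anyone below.
Ben, Uma, Xia, Wei and Ada clear that bar, contributing 45 each; the remaining 4 contribute 0. Total contributed: 225.
Ewa keeps 45 and receives 8.3 × 225 × 1/44 = 42.44 from the canal-maintenance pool, for a payoff of 87.44.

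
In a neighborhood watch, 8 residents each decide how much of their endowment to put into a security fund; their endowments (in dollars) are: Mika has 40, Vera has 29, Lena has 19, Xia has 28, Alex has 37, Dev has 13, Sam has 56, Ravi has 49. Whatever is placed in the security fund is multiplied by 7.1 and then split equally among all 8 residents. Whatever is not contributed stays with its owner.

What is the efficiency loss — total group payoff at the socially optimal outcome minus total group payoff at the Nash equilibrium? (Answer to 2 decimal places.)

The private return per contributed unit is 7.1/8 = 0.8875 < 1 for every player regardless of endowment, so the Nash equilibrium is zero contribution and the group total is Σ E_j = 40 + 29 + 19 + 28 + 37 + 13 + 56 + 49 = 271.
Each contributed unit returns 7.100 to the group, so the social optimum is full contribution by everyone: group total = 7.100 × 271 = 1924.10.
Efficiency loss = (7.100 − 1) × 271 = 1653.10.

1653.10 dollars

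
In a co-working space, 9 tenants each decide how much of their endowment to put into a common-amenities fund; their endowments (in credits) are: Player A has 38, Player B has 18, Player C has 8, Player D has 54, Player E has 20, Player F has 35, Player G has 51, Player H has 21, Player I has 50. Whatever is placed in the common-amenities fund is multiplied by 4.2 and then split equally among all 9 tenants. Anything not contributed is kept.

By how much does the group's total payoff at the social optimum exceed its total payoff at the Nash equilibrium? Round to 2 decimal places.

The private return per contributed unit is 4.2/9 = 0.4667 < 1 for every player regardless of endowment, so the Nash equilibrium is zero contribution and the group total is Σ E_j = 38 + 18 + 8 + 54 + 20 + 35 + 51 + 21 + 50 = 295.
Each contributed unit returns 4.200 to the group, so the social optimum is full contribution by everyone: group total = 4.200 × 295 = 1239.00.
Efficiency loss = (4.200 − 1) × 295 = 944.00.

944.00 credits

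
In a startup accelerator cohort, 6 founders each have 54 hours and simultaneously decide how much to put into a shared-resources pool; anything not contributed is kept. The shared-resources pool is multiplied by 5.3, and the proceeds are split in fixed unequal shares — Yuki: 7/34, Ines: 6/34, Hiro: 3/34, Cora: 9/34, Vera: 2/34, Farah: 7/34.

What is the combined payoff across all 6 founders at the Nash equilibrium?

Each unit j contributes comes back to j as 5.3 × (j's share), so j prefers to contribute only if that share exceeds 1/5.3 = 0.1887; otherwise keeping the unit dominates.
Yuki, Cora and Farah clear that bar, contributing 54 each; the remaining 3 contribute 0. Total contributed: 162.
The shared-resources pool pays out 5.3 × 162 = 858.60 in total (split across the unequal shares, but the aggregate is all that matters for the group sum).
The 3 free-riders keep 54 each, adding 162. Group total = 162 + 858.60 = 1020.60.

1020.60 hours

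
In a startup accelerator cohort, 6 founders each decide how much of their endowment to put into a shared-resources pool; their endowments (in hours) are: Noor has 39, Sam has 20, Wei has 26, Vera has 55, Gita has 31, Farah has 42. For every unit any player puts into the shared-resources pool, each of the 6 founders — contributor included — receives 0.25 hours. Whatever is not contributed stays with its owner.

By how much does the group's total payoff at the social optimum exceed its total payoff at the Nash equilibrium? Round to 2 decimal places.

106.50 hours

The private return per contributed unit is 0.25 < 1 for everyone, so the Nash equilibrium is zero contribution and the group total is Σ E_j = 39 + 20 + 26 + 55 + 31 + 42 = 213.
Each contributed unit returns 1.500 to the group, so the social optimum is full contribution by everyone: group total = 1.500 × 213 = 319.50.
Efficiency loss = (1.500 − 1) × 213 = 106.50.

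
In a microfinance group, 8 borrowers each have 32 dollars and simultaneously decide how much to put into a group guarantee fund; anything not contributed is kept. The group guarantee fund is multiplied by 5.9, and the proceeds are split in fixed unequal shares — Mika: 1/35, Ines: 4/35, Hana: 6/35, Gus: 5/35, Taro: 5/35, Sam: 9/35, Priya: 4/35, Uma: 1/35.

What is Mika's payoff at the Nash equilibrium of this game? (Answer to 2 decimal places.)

42.79 dollars

A player with share s gets back 5.9·s per unit contributed, so full contribution is dominant for anyone with s > 1/5.9 = 0.1695 and zero contribution is dominant for anyone below.
Hana and Sam clear that bar, contributing 32 each; the remaining 6 contribute 0. Total contributed: 64.
Mika keeps 32 and receives 5.9 × 64 × 1/35 = 10.79 from the group guarantee fund, for a payoff of 42.79.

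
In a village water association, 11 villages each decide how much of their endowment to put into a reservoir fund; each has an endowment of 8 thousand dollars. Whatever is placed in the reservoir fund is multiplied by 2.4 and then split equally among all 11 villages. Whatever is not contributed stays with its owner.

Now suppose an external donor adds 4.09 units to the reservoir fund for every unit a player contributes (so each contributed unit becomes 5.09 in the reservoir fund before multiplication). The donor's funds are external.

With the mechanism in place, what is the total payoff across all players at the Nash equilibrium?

1075.01 thousand dollars

The effective private return per unit is now 2.4 × 5.09 / 11 = 1.1105 > 1, so every player's dominant strategy flips to full contribution.
At the Nash equilibrium everyone contributes 8. Group total payoff = 2.4 × 5.09 × 88 = 1075.01.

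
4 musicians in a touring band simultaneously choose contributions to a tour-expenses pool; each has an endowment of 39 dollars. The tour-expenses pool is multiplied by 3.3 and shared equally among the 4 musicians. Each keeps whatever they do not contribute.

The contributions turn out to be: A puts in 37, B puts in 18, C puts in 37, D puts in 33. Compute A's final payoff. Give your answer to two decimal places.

Total contributed: 37 + 18 + 37 + 33 = 125.
Each receives 3.3 × 125 / 4 = 103.13 from the tour-expenses pool.
A keeps 39 − 37 = 2, so A's payoff is 2 + 103.13 = 105.13.

105.13 dollars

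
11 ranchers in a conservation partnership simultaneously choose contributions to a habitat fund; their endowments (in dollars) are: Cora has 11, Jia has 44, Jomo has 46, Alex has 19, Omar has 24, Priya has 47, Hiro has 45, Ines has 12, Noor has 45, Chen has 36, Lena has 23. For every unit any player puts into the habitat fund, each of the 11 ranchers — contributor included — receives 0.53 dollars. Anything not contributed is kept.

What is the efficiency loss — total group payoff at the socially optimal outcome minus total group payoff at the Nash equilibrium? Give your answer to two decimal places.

The private return per contributed unit is 0.53 < 1 for everyone, so the Nash equilibrium is zero contribution and the group total is Σ E_j = 11 + 44 + 46 + 19 + 24 + 47 + 45 + 12 + 45 + 36 + 23 = 352.
Each contributed unit returns 5.830 to the group, so the social optimum is full contribution by everyone: group total = 5.830 × 352 = 2052.16.
Efficiency loss = (5.830 − 1) × 352 = 1700.16.

1700.16 dollars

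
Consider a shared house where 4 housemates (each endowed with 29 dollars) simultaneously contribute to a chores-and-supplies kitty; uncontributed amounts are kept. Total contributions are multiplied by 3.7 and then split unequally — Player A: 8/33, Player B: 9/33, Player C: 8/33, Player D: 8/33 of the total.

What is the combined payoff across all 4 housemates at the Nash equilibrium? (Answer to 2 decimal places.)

194.30 dollars

Player j's private return per contributed unit is 3.7 × (j's share). Contributing is weakly dominant for j when that share is at least 1/3.7 = 0.2703, and contributing 0 is dominant otherwise.
Only Player B (9/33) clears that bar, contributing 29; the remaining 3 contribute 0. Total contributed: 29.
The chores-and-supplies kitty pays out 3.7 × 29 = 107.30 in total (split across the unequal shares, but the aggregate is all that matters for the group sum).
The 3 free-riders keep 29 each, adding 87. Group total = 87 + 107.30 = 194.30.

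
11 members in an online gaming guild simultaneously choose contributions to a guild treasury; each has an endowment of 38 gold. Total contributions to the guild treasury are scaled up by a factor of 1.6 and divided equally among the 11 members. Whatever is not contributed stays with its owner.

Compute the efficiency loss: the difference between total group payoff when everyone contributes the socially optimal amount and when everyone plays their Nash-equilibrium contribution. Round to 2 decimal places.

250.80 gold

Each contributed unit returns 1.6/11 = 0.1455 to its contributor — below 1 — so contributing 0 is dominant for every player. At the Nash equilibrium everyone keeps their 38, and the group total is 11 × 38 = 418.
Each contributed unit returns 1.600 to the group as a whole (0.1455 to each of 11 players), which exceeds 1, so the social optimum is full contribution: group total = 1.600 × 418 = 668.80.
Efficiency loss = 668.80 − 418 = 250.80.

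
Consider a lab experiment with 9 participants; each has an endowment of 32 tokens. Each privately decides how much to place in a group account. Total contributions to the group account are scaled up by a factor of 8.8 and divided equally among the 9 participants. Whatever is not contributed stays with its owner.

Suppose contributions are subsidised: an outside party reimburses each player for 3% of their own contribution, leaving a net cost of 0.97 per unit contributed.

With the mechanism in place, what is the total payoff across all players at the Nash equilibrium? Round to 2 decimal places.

With the mechanism, a contributed unit returns (8.8/9) / 0.97 = 1.0080 per unit of net cost to the contributor — now above 1 — so contributing fully is weakly dominant for every player.
So the Nash equilibrium is full contribution by all 9; the group earns 9 × (32 × 0.03 + 8.8 × 32) = 2543.04.

2543.04 tokens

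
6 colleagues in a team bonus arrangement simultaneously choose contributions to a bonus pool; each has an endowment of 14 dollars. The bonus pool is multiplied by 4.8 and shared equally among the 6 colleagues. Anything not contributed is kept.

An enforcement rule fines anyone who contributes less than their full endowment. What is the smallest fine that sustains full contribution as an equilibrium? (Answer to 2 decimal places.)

Given the others contribute fully, the best deviation is to contribute 0 (any partial contribution still incurs the fine and gives up units whose private return 0.8000 is below 1).
Deviating from 14 to 0 saves 14 dollars but forfeits the deviator's share of the drop in the bonus pool: 4.8/6 × 14 = 11.20.
So the deviation gain is 14 − 11.20 = 2.80, and the fine must be at least 2.80 dollars to wipe it out.

2.80 dollars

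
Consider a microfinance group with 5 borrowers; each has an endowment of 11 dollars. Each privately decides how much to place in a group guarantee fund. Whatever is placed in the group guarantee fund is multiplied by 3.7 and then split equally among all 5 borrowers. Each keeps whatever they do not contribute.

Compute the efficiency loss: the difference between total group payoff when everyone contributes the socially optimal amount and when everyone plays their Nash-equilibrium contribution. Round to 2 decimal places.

148.50 dollars

Each contributed unit returns 3.7/5 = 0.7400 to its contributor — below 1 — so contributing 0 is dominant for every player. At the Nash equilibrium everyone keeps their 11, and the group total is 5 × 11 = 55.
Each contributed unit returns 3.700 to the group as a whole (0.7400 to each of 5 players), which exceeds 1, so the social optimum is full contribution: group total = 3.700 × 55 = 203.50.
Efficiency loss = 203.50 − 55 = 148.50.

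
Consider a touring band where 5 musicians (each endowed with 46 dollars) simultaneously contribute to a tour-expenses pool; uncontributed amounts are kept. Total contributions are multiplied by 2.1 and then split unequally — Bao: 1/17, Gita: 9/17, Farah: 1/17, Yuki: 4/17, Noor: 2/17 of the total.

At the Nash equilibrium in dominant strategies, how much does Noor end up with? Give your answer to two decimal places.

57.36 dollars

Player j's private return per contributed unit is 2.1 × (j's share). Contributing is weakly dominant for j when that share is at least 1/2.1 = 0.4762, and contributing 0 is dominant otherwise.
The only share above 0.4762 is Gita's 9/17, contributing 46; the remaining 4 contribute 0. Total contributed: 46.
Noor keeps 46 and receives 2.1 × 46 × 2/17 = 11.36 from the tour-expenses pool, for a payoff of 57.36.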